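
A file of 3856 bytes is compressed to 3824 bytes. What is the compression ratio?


Ratio = original / compressed = 3856 / 3824 = 1.0084

1.0084


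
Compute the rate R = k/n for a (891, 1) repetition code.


Rate = k/n = 1/891

1/891


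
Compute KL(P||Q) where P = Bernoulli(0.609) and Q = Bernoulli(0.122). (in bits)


KL = p*log2(p/q) + (1-p)*log2((1-p)/(1-q)) = 0.609*log2(0.609/0.122) + 0.391*log2(0.391/0.878) = 0.9563

0.9563 bits


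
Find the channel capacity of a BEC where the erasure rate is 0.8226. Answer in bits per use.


C = 1 - epsilon = 1 - 0.8226 = 0.1774

0.1774 bits


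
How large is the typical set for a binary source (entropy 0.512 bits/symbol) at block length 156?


log2|A_typical| = nH = 156 * 0.512 = 79.872, so |A_typical| ~ 2^79.872 = 1.106e+24

1.106e+24


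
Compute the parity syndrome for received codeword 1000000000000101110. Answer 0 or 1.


Syndrome = XOR of all bits = 1 XOR 0 XOR 0 XOR 0 XOR 0 XOR 0 XOR 0 XOR 0 XOR 0 XOR 0 XOR 0 XOR 0 XOR 0 XOR 1 XOR 0 XOR 1 XOR 1 XOR 1 XOR 0 = 1

1


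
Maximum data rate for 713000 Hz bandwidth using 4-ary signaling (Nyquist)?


Rate = 2 * B * log2(M) = 2 * 713000 * 2.0 = 2852000.0

2852000.0 bps


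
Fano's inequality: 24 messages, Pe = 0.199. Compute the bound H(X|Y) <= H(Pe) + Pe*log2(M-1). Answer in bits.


H(Pe) = -Pe*log2(Pe) - (1-Pe)*log2(1-Pe) = -0.199*log2(0.199) - 0.801*log2(0.801) = 0.463503 + 0.256421 = 0.7199. Pe*log2(M-1) = 0.199*log2(23) = 0.900189. Bound = H(Pe) + Pe*log2(M-1) = 0.463503 + 0.256421 + 0.900189 = 1.6201

1.6201 bits


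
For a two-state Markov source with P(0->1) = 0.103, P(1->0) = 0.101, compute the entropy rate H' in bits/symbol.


Stationary distribution: pi_0 = p10/(p01+p10) = 0.4951, pi_1 = 0.5049. Entropy rate H' = pi_0*H(p01) + pi_1*H(p10) = 0.4951*0.4784 + 0.5049*0.4722 = 0.4753

0.4753 bits/symbol


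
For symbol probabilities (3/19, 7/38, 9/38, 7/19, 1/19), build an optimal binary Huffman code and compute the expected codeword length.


Huffman construction (repeatedly merge the two least-probable nodes; each merge adds 1 bit to every symbol beneath it): 1/19 + 3/19 = 4/19; 7/38 + 4/19 = 15/38; 9/38 + 7/19 = 23/38; 15/38 + 23/38 = 1. Resulting codeword lengths (in the order the probabilities were given): (3, 2, 2, 2, 3). L_avg = sum(p_i * l_i) = 3/19*3 + 7/38*2 + 9/38*2 + 7/19*2 + 1/19*3 = 42/19 = 2.2105

2.2105 bits


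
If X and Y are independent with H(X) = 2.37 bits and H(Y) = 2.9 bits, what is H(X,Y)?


For independent variables, H(X,Y) = H(X) + H(Y) = 2.37 + 2.9 = 5.27

5.27 bits


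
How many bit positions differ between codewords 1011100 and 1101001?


Count differing positions: . ^ ^ . ^ . ^ = 4 differences

4


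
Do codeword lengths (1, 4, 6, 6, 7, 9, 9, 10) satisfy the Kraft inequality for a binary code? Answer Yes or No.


Kraft sum = sum(2^(-l_i)) = 0.6064, need <= 1. Result: satisfied (a binary prefix-free code with these lengths exists)

Yes


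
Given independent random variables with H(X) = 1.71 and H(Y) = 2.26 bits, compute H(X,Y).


For independent variables, H(X,Y) = H(X) + H(Y) = 1.71 + 2.26 = 3.97

3.97 bits


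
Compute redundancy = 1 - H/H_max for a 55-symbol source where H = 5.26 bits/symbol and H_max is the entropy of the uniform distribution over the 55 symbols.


H_max = log2(K) = log2(55) = 5.7814 bits/symbol. Redundancy = 1 - H/H_max = 1 - 5.26/5.7814 = 1 - 0.9098 = 0.0902

0.0902


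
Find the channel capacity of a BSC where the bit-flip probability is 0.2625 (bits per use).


H(p) = -p*log2(p) - (1-p)*log2(1-p) = -0.2625*log2(0.2625) - 0.7375*log2(0.7375) = 0.506523 + 0.323973 = 0.8305. C = 1 - H(p) = 1 - 0.8305 = 0.1695

0.1695 bits


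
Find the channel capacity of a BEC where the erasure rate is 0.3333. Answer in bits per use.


C = 1 - epsilon = 1 - 0.3333 = 0.6667

0.6667 bits


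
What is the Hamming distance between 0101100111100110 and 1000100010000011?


Count differing positions: ^ ^ . ^ . . . ^ . ^ ^ . . ^ . ^ = 8 differences

8


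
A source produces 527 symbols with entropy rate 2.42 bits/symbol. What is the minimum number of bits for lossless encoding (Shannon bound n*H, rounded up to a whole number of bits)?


Minimum bits >= n * H = 527 * 2.42 = 1275.34, rounded up to a whole number of bits = 1276

1276 bits


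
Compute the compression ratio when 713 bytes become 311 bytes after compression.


Ratio = original / compressed = 713 / 311 = 2.2926

2.2926


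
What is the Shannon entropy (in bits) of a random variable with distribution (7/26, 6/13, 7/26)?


H = -sum(p_i * log2(p_i)). Terms: -(7/26)*log2(7/26) = 0.509677; -(6/13)*log2(6/13) = 0.514836; -(7/26)*log2(7/26) = 0.509677. H = 0.509677 + 0.514836 + 0.509677 = 1.5342

1.5342 bits


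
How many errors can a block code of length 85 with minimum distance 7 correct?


Correction capability = floor((d-1)/2) = floor((7-1)/2) = 3

3 errors


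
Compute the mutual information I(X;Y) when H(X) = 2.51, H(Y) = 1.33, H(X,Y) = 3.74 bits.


I(X;Y) = H(X) + H(Y) - H(X,Y) = 2.51 + 1.33 - 3.74 = 0.1

0.1 bits


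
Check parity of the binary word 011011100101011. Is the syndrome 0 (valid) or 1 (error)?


Syndrome = XOR of all bits = 0 XOR 1 XOR 1 XOR 0 XOR 1 XOR 1 XOR 1 XOR 0 XOR 0 XOR 1 XOR 0 XOR 1 XOR 0 XOR 1 XOR 1 = 1

1


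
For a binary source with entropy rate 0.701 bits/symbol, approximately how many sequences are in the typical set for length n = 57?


log2|A_typical| = nH = 57 * 0.701 = 39.957, so |A_typical| ~ 2^39.957 = 1.067e+12

1.067e+12


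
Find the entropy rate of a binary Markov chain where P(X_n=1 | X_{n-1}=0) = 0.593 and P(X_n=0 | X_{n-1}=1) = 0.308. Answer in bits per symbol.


Stationary distribution: pi_0 = p10/(p01+p10) = 0.3418, pi_1 = 0.6582. Entropy rate H' = pi_0*H(p01) + pi_1*H(p10) = 0.3418*0.9749 + 0.6582*0.8909 = 0.9196

0.9196 bits/symbol


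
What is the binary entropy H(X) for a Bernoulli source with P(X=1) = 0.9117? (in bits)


H = -p*log2(p) - (1-p)*log2(1-p). -0.9117*log2(0.9117) = 0.121592; -0.0883*log2(0.0883) = 0.309177. H = 0.121592 + 0.309177 = 0.4308

0.4308 bits


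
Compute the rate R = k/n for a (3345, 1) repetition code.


Rate = k/n = 1/3345

1/3345


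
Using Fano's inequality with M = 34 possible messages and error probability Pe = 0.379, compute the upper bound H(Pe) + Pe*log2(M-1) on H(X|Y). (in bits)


H(Pe) = -Pe*log2(Pe) - (1-Pe)*log2(1-Pe) = -0.379*log2(0.379) - 0.621*log2(0.621) = 0.530498 + 0.426835 = 0.9573. Pe*log2(M-1) = 0.379*log2(33) = 1.911825. Bound = H(Pe) + Pe*log2(M-1) = 0.530498 + 0.426835 + 1.911825 = 2.8692

2.8692 bits


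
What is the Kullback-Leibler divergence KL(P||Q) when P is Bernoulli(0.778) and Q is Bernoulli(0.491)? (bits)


KL = p*log2(p/q) + (1-p)*log2((1-p)/(1-q)) = 0.778*log2(0.778/0.491) + 0.222*log2(0.222/0.509) = 0.2509

0.2509 bits


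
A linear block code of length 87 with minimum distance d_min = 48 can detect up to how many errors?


Detection capability = d_min - 1 = 48 - 1 = 47

47 errors


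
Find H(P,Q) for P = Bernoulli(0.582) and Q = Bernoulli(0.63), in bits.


H(P,Q) = -p*log2(q) - (1-p)*log2(1-q). -0.582*log2(0.63) = 0.387947; -0.418*log2(0.37) = 0.599580. H(P,Q) = 0.387947 + 0.599580 = 0.9875

0.9875 bits


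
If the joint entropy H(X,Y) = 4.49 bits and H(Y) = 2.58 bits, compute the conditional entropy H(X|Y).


H(X|Y) = H(X,Y) - H(Y) = 4.49 - 2.58 = 1.91

1.91 bits


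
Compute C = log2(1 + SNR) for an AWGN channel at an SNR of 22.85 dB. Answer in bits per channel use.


SNR_linear = 10^(22.85/10) = 192.7525; C = log2(1 + SNR_linear) = log2(1 + 192.7525) = 7.5981

7.5981 bits/channel use


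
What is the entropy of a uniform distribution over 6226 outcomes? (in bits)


H = log2(n) = log2(6226) = 12.6041

12.6041 bits


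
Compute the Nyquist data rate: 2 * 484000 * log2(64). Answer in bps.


Rate = 2 * B * log2(M) = 2 * 484000 * 6.0 = 5808000.0

5808000.0 bps


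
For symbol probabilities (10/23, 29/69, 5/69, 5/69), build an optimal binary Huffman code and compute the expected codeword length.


Huffman construction (repeatedly merge the two least-probable nodes; each merge adds 1 bit to every symbol beneath it): 5/69 + 5/69 = 10/69; 10/69 + 29/69 = 13/23; 10/23 + 13/23 = 1. Resulting codeword lengths (in the order the probabilities were given): (1, 2, 3, 3). L_avg = sum(p_i * l_i) = 10/23*1 + 29/69*2 + 5/69*3 + 5/69*3 = 118/69 = 1.7101

1.7101 bits


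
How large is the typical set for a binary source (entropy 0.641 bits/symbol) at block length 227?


log2|A_typical| = nH = 227 * 0.641 = 145.507, so |A_typical| ~ 2^145.507 = 6.338e+43

6.338e+43


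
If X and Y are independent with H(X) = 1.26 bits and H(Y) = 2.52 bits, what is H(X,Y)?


For independent variables, H(X,Y) = H(X) + H(Y) = 1.26 + 2.52 = 3.78

3.78 bits


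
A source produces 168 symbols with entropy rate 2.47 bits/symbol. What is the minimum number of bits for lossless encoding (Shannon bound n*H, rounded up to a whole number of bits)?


Minimum bits >= n * H = 168 * 2.47 = 414.96, rounded up to a whole number of bits = 415

415 bits


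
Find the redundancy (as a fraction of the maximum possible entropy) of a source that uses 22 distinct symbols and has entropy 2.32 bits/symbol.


H_max = log2(K) = log2(22) = 4.4594 bits/symbol. Redundancy = 1 - H/H_max = 1 - 2.32/4.4594 = 1 - 0.5202 = 0.4798

0.4798


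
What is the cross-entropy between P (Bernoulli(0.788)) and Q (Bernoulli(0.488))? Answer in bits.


H(P,Q) = -p*log2(q) - (1-p)*log2(1-q). -0.788*log2(0.488) = 0.815617; -0.212*log2(0.512) = 0.204746. H(P,Q) = 0.815617 + 0.204746 = 1.0204

1.0204 bits


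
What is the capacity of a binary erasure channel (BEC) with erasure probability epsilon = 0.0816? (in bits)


C = 1 - epsilon = 1 - 0.0816 = 0.9184

0.9184 bits


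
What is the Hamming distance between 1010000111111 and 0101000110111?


Count differing positions: ^ ^ ^ ^ . . . . . ^ . . . = 5 differences

5


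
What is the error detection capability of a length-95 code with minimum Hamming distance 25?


Detection capability = d_min - 1 = 25 - 1 = 24

24 errors


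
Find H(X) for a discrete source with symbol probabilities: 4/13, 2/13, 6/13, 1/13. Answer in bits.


H = -sum(p_i * log2(p_i)). Terms: -(4/13)*log2(4/13) = 0.523212; -(2/13)*log2(2/13) = 0.415452; -(6/13)*log2(6/13) = 0.514836; -(1/13)*log2(1/13) = 0.284649. H = 0.523212 + 0.415452 + 0.514836 + 0.284649 = 1.7381

1.7381 bits


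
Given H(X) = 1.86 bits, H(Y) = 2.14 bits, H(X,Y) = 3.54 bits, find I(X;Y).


I(X;Y) = H(X) + H(Y) - H(X,Y) = 1.86 + 2.14 - 3.54 = 0.46

0.46 bits


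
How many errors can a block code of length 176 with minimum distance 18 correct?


Correction capability = floor((d-1)/2) = floor((18-1)/2) = 8

8 errors


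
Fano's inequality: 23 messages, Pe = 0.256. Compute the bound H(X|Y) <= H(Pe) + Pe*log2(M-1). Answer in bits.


H(Pe) = -Pe*log2(Pe) - (1-Pe)*log2(1-Pe) = -0.256*log2(0.256) - 0.744*log2(0.744) = 0.503241 + 0.317409 = 0.8207. Pe*log2(M-1) = 0.256*log2(22) = 1.141614. Bound = H(Pe) + Pe*log2(M-1) = 0.503241 + 0.317409 + 1.141614 = 1.9623

1.9623 bits


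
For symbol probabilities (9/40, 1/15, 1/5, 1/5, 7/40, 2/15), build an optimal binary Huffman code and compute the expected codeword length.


Huffman construction (repeatedly merge the two least-probable nodes; each merge adds 1 bit to every symbol beneath it): 1/15 + 2/15 = 1/5; 7/40 + 1/5 = 3/8; 1/5 + 1/5 = 2/5; 9/40 + 3/8 = 3/5; 2/5 + 3/5 = 1. Resulting codeword lengths (in the order the probabilities were given): (2, 3, 3, 2, 3, 3). L_avg = sum(p_i * l_i) = 9/40*2 + 1/15*3 + 1/5*3 + 1/5*2 + 7/40*3 + 2/15*3 = 103/40 = 2.575

2.575 bits


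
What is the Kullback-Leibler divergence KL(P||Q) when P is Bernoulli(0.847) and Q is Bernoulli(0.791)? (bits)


KL = p*log2(p/q) + (1-p)*log2((1-p)/(1-q)) = 0.847*log2(0.847/0.791) + 0.153*log2(0.153/0.209) = 0.0147

0.0147 bits


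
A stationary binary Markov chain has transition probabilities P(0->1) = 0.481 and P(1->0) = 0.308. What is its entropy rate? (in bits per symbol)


Stationary distribution: pi_0 = p10/(p01+p10) = 0.3904, pi_1 = 0.6096. Entropy rate H' = pi_0*H(p01) + pi_1*H(p10) = 0.3904*0.999 + 0.6096*0.8909 = 0.9331

0.9331 bits/symbol


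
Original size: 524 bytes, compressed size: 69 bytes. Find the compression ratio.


Ratio = original / compressed = 524 / 69 = 7.5942

7.5942


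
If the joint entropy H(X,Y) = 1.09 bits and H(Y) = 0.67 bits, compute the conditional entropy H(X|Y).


H(X|Y) = H(X,Y) - H(Y) = 1.09 - 0.67 = 0.42

0.42 bits


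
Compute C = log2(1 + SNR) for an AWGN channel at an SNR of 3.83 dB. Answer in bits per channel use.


SNR_linear = 10^(3.83/10) = 2.4155; C = log2(1 + SNR_linear) = log2(1 + 2.4155) = 1.7721

1.7721 bits/channel use


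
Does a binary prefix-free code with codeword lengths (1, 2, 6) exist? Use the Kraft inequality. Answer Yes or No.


Kraft sum = sum(2^(-l_i)) = 0.7656, need <= 1. Result: satisfied (a binary prefix-free code with these lengths exists)

Yes


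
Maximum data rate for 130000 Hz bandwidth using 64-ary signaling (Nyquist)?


Rate = 2 * B * log2(M) = 2 * 130000 * 6.0 = 1560000.0

1560000.0 bps


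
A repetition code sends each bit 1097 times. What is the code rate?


Rate = k/n = 1/1097

1/1097


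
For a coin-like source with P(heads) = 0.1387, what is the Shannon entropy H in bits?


H = -p*log2(p) - (1-p)*log2(1-p). -0.1387*log2(0.1387) = 0.395289; -0.8613*log2(0.8613) = 0.185535. H = 0.395289 + 0.185535 = 0.5808

0.5808 bits


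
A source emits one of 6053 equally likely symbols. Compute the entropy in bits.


H = log2(n) = log2(6053) = 12.5634

12.5634 bits


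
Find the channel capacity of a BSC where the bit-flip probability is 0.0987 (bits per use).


H(p) = -p*log2(p) - (1-p)*log2(1-p) = -0.0987*log2(0.0987) - 0.9013*log2(0.9013) = 0.329738 + 0.135124 = 0.4649. C = 1 - H(p) = 1 - 0.4649 = 0.5351

0.5351 bits


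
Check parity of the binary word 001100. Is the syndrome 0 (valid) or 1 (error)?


Syndrome = XOR of all bits = 0 XOR 0 XOR 1 XOR 1 XOR 0 XOR 0 = 0

0


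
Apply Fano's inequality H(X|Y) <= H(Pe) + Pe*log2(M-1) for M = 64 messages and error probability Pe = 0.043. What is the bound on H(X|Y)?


H(Pe) = -Pe*log2(Pe) - (1-Pe)*log2(1-Pe) = -0.043*log2(0.043) - 0.957*log2(0.957) = 0.195199 + 0.060683 = 0.2559. Pe*log2(M-1) = 0.043*log2(63) = 0.257023. Bound = H(Pe) + Pe*log2(M-1) = 0.195199 + 0.060683 + 0.257023 = 0.5129

0.5129 bits


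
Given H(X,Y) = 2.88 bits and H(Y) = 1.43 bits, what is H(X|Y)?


H(X|Y) = H(X,Y) - H(Y) = 2.88 - 1.43 = 1.45

1.45 bits


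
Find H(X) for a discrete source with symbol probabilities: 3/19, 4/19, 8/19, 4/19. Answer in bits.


H = -sum(p_i * log2(p_i)). Terms: -(3/19)*log2(3/19) = 0.420468; -(4/19)*log2(4/19) = 0.473248; -(8/19)*log2(8/19) = 0.525443; -(4/19)*log2(4/19) = 0.473248. H = 0.420468 + 0.473248 + 0.525443 + 0.473248 = 1.8924

1.8924 bits


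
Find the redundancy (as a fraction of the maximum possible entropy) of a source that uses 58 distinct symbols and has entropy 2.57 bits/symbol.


H_max = log2(K) = log2(58) = 5.858 bits/symbol. Redundancy = 1 - H/H_max = 1 - 2.57/5.858 = 1 - 0.4387 = 0.5613

0.5613


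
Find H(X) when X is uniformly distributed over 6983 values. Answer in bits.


H = log2(n) = log2(6983) = 12.7696

12.7696 bits


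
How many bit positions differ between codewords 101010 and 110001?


Count differing positions: . ^ ^ . ^ ^ = 4 differences

4


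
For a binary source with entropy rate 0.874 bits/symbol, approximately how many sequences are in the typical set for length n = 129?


log2|A_typical| = nH = 129 * 0.874 = 112.746, so |A_typical| ~ 2^112.746 = 8.708e+33

8.708e+33


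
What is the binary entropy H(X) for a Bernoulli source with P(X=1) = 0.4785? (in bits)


H = -p*log2(p) - (1-p)*log2(1-p). -0.4785*log2(0.4785) = 0.508841; -0.5215*log2(0.5215) = 0.489825. H = 0.508841 + 0.489825 = 0.9987

0.9987 bits


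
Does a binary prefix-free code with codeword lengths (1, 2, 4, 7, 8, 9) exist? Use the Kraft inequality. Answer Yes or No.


Kraft sum = sum(2^(-l_i)) = 0.8262, need <= 1. Result: satisfied (a binary prefix-free code with these lengths exists)

Yes


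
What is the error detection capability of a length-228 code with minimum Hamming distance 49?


Detection capability = d_min - 1 = 49 - 1 = 48

48 errors


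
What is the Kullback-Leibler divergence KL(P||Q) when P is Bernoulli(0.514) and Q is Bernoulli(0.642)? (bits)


KL = p*log2(p/q) + (1-p)*log2((1-p)/(1-q)) = 0.514*log2(0.514/0.642) + 0.486*log2(0.486/0.358) = 0.0494

0.0494 bits


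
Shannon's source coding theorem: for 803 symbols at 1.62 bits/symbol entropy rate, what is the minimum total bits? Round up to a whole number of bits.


Minimum bits >= n * H = 803 * 1.62 = 1300.86, rounded up to a whole number of bits = 1301

1301 bits


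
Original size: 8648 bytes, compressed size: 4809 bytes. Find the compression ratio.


Ratio = original / compressed = 8648 / 4809 = 1.7983

1.7983


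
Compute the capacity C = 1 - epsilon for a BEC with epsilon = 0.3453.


C = 1 - epsilon = 1 - 0.3453 = 0.6547

0.6547 bits


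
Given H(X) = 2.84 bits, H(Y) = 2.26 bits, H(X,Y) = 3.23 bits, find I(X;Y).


I(X;Y) = H(X) + H(Y) - H(X,Y) = 2.84 + 2.26 - 3.23 = 1.87

1.87 bits


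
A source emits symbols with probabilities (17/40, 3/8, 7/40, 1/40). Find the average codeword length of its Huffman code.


Huffman construction (repeatedly merge the two least-probable nodes; each merge adds 1 bit to every symbol beneath it): 1/40 + 7/40 = 1/5; 1/5 + 3/8 = 23/40; 17/40 + 23/40 = 1. Resulting codeword lengths (in the order the probabilities were given): (1, 2, 3, 3). L_avg = sum(p_i * l_i) = 17/40*1 + 3/8*2 + 7/40*3 + 1/40*3 = 71/40 = 1.775

1.775 bits


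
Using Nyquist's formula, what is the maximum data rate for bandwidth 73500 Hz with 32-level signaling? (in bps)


Rate = 2 * B * log2(M) = 2 * 73500 * 5.0 = 735000.0

735000.0 bps


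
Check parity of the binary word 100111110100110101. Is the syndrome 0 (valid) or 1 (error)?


Syndrome = XOR of all bits = 1 XOR 0 XOR 0 XOR 1 XOR 1 XOR 1 XOR 1 XOR 1 XOR 0 XOR 1 XOR 0 XOR 0 XOR 1 XOR 1 XOR 0 XOR 1 XOR 0 XOR 1 = 1

1


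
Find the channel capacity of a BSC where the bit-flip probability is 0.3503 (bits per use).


H(p) = -p*log2(p) - (1-p)*log2(1-p) = -0.3503*log2(0.3503) - 0.6497*log2(0.6497) = 0.530122 + 0.404214 = 0.9343. C = 1 - H(p) = 1 - 0.9343 = 0.0657

0.0657 bits


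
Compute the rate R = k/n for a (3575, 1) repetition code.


Rate = k/n = 1/3575

1/3575


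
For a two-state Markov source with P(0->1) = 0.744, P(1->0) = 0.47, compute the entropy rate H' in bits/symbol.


Stationary distribution: pi_0 = p10/(p01+p10) = 0.3871, pi_1 = 0.6129. Entropy rate H' = pi_0*H(p01) + pi_1*H(p10) = 0.3871*0.8207 + 0.6129*0.9974 = 0.929

0.929 bits/symbol


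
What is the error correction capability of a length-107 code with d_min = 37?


Correction capability = floor((d-1)/2) = floor((37-1)/2) = 18

18 errors


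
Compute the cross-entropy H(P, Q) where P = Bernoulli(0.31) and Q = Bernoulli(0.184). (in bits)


H(P,Q) = -p*log2(q) - (1-p)*log2(1-q). -0.31*log2(0.184) = 0.757089; -0.69*log2(0.816) = 0.202418. H(P,Q) = 0.757089 + 0.202418 = 0.9595

0.9595 bits


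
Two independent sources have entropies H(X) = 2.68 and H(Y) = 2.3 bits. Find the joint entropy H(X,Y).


For independent variables, H(X,Y) = H(X) + H(Y) = 2.68 + 2.3 = 4.98

4.98 bits


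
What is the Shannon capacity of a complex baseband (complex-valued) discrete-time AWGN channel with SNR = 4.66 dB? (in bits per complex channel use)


SNR_linear = 10^(4.66/10) = 2.9242; C = log2(1 + SNR_linear) = log2(1 + 2.9242) = 1.9724

1.9724 bits/channel use


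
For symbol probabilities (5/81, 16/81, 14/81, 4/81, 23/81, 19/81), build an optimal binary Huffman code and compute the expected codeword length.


Huffman construction (repeatedly merge the two least-probable nodes; each merge adds 1 bit to every symbol beneath it): 4/81 + 5/81 = 1/9; 1/9 + 14/81 = 23/81; 16/81 + 19/81 = 35/81; 23/81 + 23/81 = 46/81; 35/81 + 46/81 = 1. Resulting codeword lengths (in the order the probabilities were given): (4, 2, 3, 4, 2, 2). L_avg = sum(p_i * l_i) = 5/81*4 + 16/81*2 + 14/81*3 + 4/81*4 + 23/81*2 + 19/81*2 = 194/81 = 2.3951

2.3951 bits


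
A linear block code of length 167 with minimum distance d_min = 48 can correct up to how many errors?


Correction capability = floor((d-1)/2) = floor((48-1)/2) = 23

23 errors


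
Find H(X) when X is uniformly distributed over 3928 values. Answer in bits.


H = log2(n) = log2(3928) = 11.9396

11.9396 bits


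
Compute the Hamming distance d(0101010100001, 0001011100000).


Count differing positions: . ^ . . . . ^ . . . . . ^ = 3 differences

3


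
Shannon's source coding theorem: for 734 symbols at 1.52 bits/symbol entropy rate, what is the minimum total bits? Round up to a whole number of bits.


Minimum bits >= n * H = 734 * 1.52 = 1115.68, rounded up to a whole number of bits = 1116

1116 bits


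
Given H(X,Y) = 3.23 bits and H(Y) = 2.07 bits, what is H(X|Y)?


H(X|Y) = H(X,Y) - H(Y) = 3.23 - 2.07 = 1.16

1.16 bits


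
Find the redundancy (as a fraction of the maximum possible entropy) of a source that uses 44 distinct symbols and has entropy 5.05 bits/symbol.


H_max = log2(K) = log2(44) = 5.4594 bits/symbol. Redundancy = 1 - H/H_max = 1 - 5.05/5.4594 = 1 - 0.925 = 0.075

0.075


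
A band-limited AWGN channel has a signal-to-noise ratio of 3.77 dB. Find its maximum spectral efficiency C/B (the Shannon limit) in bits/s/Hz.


SNR_linear = 10^(3.77/10) = 2.3823; C/B = log2(1 + SNR_linear) = log2(1 + 2.3823) = 1.758

1.758 bits/s/Hz


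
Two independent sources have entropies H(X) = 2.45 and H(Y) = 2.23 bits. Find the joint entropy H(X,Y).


For independent variables, H(X,Y) = H(X) + H(Y) = 2.45 + 2.23 = 4.68

4.68 bits


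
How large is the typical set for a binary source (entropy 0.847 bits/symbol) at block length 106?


log2|A_typical| = nH = 106 * 0.847 = 89.782, so |A_typical| ~ 2^89.782 = 1.064e+27

1.064e+27


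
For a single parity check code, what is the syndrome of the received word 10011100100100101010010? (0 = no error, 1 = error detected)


Syndrome = XOR of all bits = 1 XOR 0 XOR 0 XOR 1 XOR 1 XOR 1 XOR 0 XOR 0 XOR 1 XOR 0 XOR 0 XOR 1 XOR 0 XOR 0 XOR 1 XOR 0 XOR 1 XOR 0 XOR 1 XOR 0 XOR 0 XOR 1 XOR 0 = 0

0


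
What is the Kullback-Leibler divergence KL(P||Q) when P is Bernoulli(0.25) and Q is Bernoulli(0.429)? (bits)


KL = p*log2(p/q) + (1-p)*log2((1-p)/(1-q)) = 0.25*log2(0.25/0.429) + 0.75*log2(0.75/0.571) = 0.1003

0.1003 bits


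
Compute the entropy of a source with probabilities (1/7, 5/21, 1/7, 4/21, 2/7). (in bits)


H = -sum(p_i * log2(p_i)). Terms: -(1/7)*log2(1/7) = 0.401051; -(5/21)*log2(5/21) = 0.492950; -(1/7)*log2(1/7) = 0.401051; -(4/21)*log2(4/21) = 0.455680; -(2/7)*log2(2/7) = 0.516387. H = 0.401051 + 0.492950 + 0.401051 + 0.455680 + 0.516387 = 2.2671

2.2671 bits


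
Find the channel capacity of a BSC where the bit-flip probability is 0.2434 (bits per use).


H(p) = -p*log2(p) - (1-p)*log2(1-p) = -0.2434*log2(0.2434) - 0.7566*log2(0.7566) = 0.496195 + 0.304454 = 0.8006. C = 1 - H(p) = 1 - 0.8006 = 0.1994

0.1994 bits


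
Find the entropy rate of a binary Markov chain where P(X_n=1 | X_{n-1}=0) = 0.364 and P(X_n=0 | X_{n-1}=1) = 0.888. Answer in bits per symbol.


Stationary distribution: pi_0 = p10/(p01+p10) = 0.7093, pi_1 = 0.2907. Entropy rate H' = pi_0*H(p01) + pi_1*H(p10) = 0.7093*0.946 + 0.2907*0.5059 = 0.818

0.818 bits/symbol


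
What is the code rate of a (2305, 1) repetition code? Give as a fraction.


Rate = k/n = 1/2305

1/2305


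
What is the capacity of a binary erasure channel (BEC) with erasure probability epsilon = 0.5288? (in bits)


C = 1 - epsilon = 1 - 0.5288 = 0.4712

0.4712 bits


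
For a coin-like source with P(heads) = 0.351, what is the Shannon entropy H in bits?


H = -p*log2(p) - (1-p)*log2(1-p). -0.351*log2(0.351) = 0.530170; -0.649*log2(0.649) = 0.404788. H = 0.530170 + 0.404788 = 0.935

0.935 bits


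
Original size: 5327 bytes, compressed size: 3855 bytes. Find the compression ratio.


Ratio = original / compressed = 5327 / 3855 = 1.3818

1.3818


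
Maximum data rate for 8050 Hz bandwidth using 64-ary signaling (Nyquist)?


Rate = 2 * B * log2(M) = 2 * 8050 * 6.0 = 96600.0

96600.0 bps


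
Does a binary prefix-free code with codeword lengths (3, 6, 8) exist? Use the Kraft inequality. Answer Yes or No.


Kraft sum = sum(2^(-l_i)) = 0.1445, need <= 1. Result: satisfied (a binary prefix-free code with these lengths exists)

Yes


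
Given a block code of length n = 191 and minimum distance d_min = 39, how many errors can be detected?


Detection capability = d_min - 1 = 39 - 1 = 38

38 errors


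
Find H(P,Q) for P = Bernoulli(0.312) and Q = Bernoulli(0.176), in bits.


H(P,Q) = -p*log2(q) - (1-p)*log2(1-q). -0.312*log2(0.176) = 0.781982; -0.688*log2(0.824) = 0.192147. H(P,Q) = 0.781982 + 0.192147 = 0.9741

0.9741 bits


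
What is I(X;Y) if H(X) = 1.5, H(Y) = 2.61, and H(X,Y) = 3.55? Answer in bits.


I(X;Y) = H(X) + H(Y) - H(X,Y) = 1.5 + 2.61 - 3.55 = 0.56

0.56 bits


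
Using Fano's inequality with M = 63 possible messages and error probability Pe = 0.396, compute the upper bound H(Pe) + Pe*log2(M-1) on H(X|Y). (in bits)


H(Pe) = -Pe*log2(Pe) - (1-Pe)*log2(1-Pe) = -0.396*log2(0.396) - 0.604*log2(0.604) = 0.529225 + 0.439337 = 0.9686. Pe*log2(M-1) = 0.396*log2(62) = 2.357862. Bound = H(Pe) + Pe*log2(M-1) = 0.529225 + 0.439337 + 2.357862 = 3.3264

3.3264 bits


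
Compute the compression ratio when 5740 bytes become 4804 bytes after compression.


Ratio = original / compressed = 5740 / 4804 = 1.1948

1.1948


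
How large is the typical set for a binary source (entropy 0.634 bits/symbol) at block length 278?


log2|A_typical| = nH = 278 * 0.634 = 176.252, so |A_typical| ~ 2^176.252 = 1.141e+53

1.141e+53


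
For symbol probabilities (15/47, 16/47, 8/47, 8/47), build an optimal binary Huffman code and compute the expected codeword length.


Huffman construction (repeatedly merge the two least-probable nodes; each merge adds 1 bit to every symbol beneath it): 8/47 + 8/47 = 16/47; 15/47 + 16/47 = 31/47; 16/47 + 31/47 = 1. Resulting codeword lengths (in the order the probabilities were given): (2, 2, 2, 2). L_avg = sum(p_i * l_i) = 15/47*2 + 16/47*2 + 8/47*2 + 8/47*2 = 2

2.0 bits


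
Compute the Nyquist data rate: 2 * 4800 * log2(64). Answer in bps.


Rate = 2 * B * log2(M) = 2 * 4800 * 6.0 = 57600.0

57600.0 bps


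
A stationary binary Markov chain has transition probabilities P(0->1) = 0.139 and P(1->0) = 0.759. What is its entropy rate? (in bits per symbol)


Stationary distribution: pi_0 = p10/(p01+p10) = 0.8452, pi_1 = 0.1548. Entropy rate H' = pi_0*H(p01) + pi_1*H(p10) = 0.8452*0.5816 + 0.1548*0.7967 = 0.6149

0.6149 bits/symbol


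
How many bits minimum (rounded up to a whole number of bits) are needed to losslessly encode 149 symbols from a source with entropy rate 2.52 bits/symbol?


Minimum bits >= n * H = 149 * 2.52 = 375.48, rounded up to a whole number of bits = 376

376 bits


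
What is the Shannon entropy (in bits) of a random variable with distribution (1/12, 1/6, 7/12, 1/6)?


H = -sum(p_i * log2(p_i)). Terms: -(1/12)*log2(1/12) = 0.298747; -(1/6)*log2(1/6) = 0.430827; -(7/12)*log2(7/12) = 0.453604; -(1/6)*log2(1/6) = 0.430827. H = 0.298747 + 0.430827 + 0.453604 + 0.430827 = 1.614

1.614 bits


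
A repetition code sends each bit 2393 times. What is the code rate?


Rate = k/n = 1/2393

1/2393


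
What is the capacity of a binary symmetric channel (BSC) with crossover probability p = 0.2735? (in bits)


H(p) = -p*log2(p) - (1-p)*log2(1-p) = -0.2735*log2(0.2735) - 0.7265*log2(0.7265) = 0.511551 + 0.334891 = 0.8464. C = 1 - H(p) = 1 - 0.8464 = 0.1536

0.1536 bits


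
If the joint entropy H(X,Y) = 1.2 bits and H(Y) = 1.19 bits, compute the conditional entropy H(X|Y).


H(X|Y) = H(X,Y) - H(Y) = 1.2 - 1.19 = 0.01

0.01 bits


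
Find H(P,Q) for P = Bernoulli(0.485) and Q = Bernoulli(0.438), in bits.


H(P,Q) = -p*log2(q) - (1-p)*log2(1-q). -0.485*log2(0.438) = 0.577634; -0.515*log2(0.562) = 0.428149. H(P,Q) = 0.577634 + 0.428149 = 1.0058

1.0058 bits


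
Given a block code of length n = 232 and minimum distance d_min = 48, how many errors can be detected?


Detection capability = d_min - 1 = 48 - 1 = 47

47 errors


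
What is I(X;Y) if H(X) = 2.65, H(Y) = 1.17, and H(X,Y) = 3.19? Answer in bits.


I(X;Y) = H(X) + H(Y) - H(X,Y) = 2.65 + 1.17 - 3.19 = 0.63

0.63 bits


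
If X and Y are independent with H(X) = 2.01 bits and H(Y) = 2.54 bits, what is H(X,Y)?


For independent variables, H(X,Y) = H(X) + H(Y) = 2.01 + 2.54 = 4.55

4.55 bits


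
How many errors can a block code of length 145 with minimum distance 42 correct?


Correction capability = floor((d-1)/2) = floor((42-1)/2) = 20

20 errors


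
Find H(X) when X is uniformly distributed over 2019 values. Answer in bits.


H = log2(n) = log2(2019) = 10.9794

10.9794 bits


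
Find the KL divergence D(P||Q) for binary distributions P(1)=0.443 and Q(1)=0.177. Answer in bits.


KL = p*log2(p/q) + (1-p)*log2((1-p)/(1-q)) = 0.443*log2(0.443/0.177) + 0.557*log2(0.557/0.823) = 0.2726

0.2726 bits


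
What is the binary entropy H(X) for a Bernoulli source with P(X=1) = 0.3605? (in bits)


H = -p*log2(p) - (1-p)*log2(1-p). -0.3605*log2(0.3605) = 0.530630; -0.6395*log2(0.6395) = 0.412467. H = 0.530630 + 0.412467 = 0.9431

0.9431 bits


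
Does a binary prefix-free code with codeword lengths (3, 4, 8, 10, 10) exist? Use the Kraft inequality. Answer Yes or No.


Kraft sum = sum(2^(-l_i)) = 0.1934, need <= 1. Result: satisfied (a binary prefix-free code with these lengths exists)

Yes


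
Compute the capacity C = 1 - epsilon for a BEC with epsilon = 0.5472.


C = 1 - epsilon = 1 - 0.5472 = 0.4528

0.4528 bits


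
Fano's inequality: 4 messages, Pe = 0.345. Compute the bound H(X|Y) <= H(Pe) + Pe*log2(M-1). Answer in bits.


H(Pe) = -Pe*log2(Pe) - (1-Pe)*log2(1-Pe) = -0.345*log2(0.345) - 0.655*log2(0.655) = 0.529689 + 0.399834 = 0.9295. Pe*log2(M-1) = 0.345*log2(3) = 0.546812. Bound = H(Pe) + Pe*log2(M-1) = 0.529689 + 0.399834 + 0.546812 = 1.4763

1.4763 bits


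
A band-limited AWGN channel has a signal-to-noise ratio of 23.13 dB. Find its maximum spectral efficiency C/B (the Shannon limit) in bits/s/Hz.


SNR_linear = 10^(23.13/10) = 205.5891; C/B = log2(1 + SNR_linear) = log2(1 + 205.5891) = 7.6906

7.6906 bits/s/Hz


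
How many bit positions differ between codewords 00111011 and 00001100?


Count differing positions: . . ^ ^ . ^ ^ ^ = 5 differences

5


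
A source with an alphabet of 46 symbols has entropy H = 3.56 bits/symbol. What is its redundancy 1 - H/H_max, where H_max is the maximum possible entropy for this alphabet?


H_max = log2(K) = log2(46) = 5.5236 bits/symbol. Redundancy = 1 - H/H_max = 1 - 3.56/5.5236 = 1 - 0.6445 = 0.3555

0.3555


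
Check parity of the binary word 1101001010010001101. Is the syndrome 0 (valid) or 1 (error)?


Syndrome = XOR of all bits = 1 XOR 1 XOR 0 XOR 1 XOR 0 XOR 0 XOR 1 XOR 0 XOR 1 XOR 0 XOR 0 XOR 1 XOR 0 XOR 0 XOR 0 XOR 1 XOR 1 XOR 0 XOR 1 = 1

1


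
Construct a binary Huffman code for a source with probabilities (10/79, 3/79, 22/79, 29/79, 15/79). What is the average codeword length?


Huffman construction (repeatedly merge the two least-probable nodes; each merge adds 1 bit to every symbol beneath it): 3/79 + 10/79 = 13/79; 13/79 + 15/79 = 28/79; 22/79 + 28/79 = 50/79; 29/79 + 50/79 = 1. Resulting codeword lengths (in the order the probabilities were given): (4, 4, 2, 1, 3). L_avg = sum(p_i * l_i) = 10/79*4 + 3/79*4 + 22/79*2 + 29/79*1 + 15/79*3 = 170/79 = 2.1519

2.1519 bits


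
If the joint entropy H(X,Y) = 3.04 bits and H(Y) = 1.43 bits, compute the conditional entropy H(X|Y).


H(X|Y) = H(X,Y) - H(Y) = 3.04 - 1.43 = 1.61

1.61 bits


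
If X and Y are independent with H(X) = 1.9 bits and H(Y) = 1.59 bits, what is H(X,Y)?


For independent variables, H(X,Y) = H(X) + H(Y) = 1.9 + 1.59 = 3.49

3.49 bits


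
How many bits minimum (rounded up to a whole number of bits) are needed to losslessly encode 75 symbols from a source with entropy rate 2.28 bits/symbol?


Minimum bits >= n * H = 75 * 2.28 = 171.0, rounded up to a whole number of bits = 171

171 bits


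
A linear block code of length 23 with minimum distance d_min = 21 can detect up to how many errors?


Detection capability = d_min - 1 = 21 - 1 = 20

20 errors


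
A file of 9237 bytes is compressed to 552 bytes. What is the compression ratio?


Ratio = original / compressed = 9237 / 552 = 16.7337

16.7337


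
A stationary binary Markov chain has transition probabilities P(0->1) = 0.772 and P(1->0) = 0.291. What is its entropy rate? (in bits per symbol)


Stationary distribution: pi_0 = p10/(p01+p10) = 0.2738, pi_1 = 0.7262. Entropy rate H' = pi_0*H(p01) + pi_1*H(p10) = 0.2738*0.7745 + 0.7262*0.87 = 0.8439

0.8439 bits/symbol


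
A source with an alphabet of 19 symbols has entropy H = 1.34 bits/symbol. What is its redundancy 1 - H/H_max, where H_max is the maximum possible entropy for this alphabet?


H_max = log2(K) = log2(19) = 4.2479 bits/symbol. Redundancy = 1 - H/H_max = 1 - 1.34/4.2479 = 1 - 0.3154 = 0.6846

0.6846


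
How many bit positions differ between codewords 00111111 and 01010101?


Count differing positions: . ^ ^ . ^ . ^ . = 4 differences

4


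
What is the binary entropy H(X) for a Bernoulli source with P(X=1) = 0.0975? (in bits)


H = -p*log2(p) - (1-p)*log2(1-p). -0.0975*log2(0.0975) = 0.327449; -0.9025*log2(0.9025) = 0.133571. H = 0.327449 + 0.133571 = 0.461

0.461 bits


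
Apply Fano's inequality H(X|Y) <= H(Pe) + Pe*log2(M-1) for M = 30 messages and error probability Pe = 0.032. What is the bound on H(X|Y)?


H(Pe) = -Pe*log2(Pe) - (1-Pe)*log2(1-Pe) = -0.032*log2(0.032) - 0.968*log2(0.968) = 0.158905 + 0.045420 = 0.2043. Pe*log2(M-1) = 0.032*log2(29) = 0.155455. Bound = H(Pe) + Pe*log2(M-1) = 0.158905 + 0.045420 + 0.155455 = 0.3598

0.3598 bits


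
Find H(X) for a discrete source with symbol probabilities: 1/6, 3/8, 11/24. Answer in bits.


H = -sum(p_i * log2(p_i)). Terms: -(1/6)*log2(1/6) = 0.430827; -(3/8)*log2(3/8) = 0.530639; -(11/24)*log2(11/24) = 0.515868. H = 0.430827 + 0.530639 + 0.515868 = 1.4773

1.4773 bits


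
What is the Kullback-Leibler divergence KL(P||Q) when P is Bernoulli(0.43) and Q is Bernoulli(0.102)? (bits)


KL = p*log2(p/q) + (1-p)*log2((1-p)/(1-q)) = 0.43*log2(0.43/0.102) + 0.57*log2(0.57/0.898) = 0.5188

0.5188 bits


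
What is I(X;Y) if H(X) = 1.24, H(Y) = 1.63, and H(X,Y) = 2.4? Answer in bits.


I(X;Y) = H(X) + H(Y) - H(X,Y) = 1.24 + 1.63 - 2.4 = 0.47

0.47 bits


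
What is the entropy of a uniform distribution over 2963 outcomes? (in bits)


H = log2(n) = log2(2963) = 11.5328

11.5328 bits


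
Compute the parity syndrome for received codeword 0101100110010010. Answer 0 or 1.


Syndrome = XOR of all bits = 0 XOR 1 XOR 0 XOR 1 XOR 1 XOR 0 XOR 0 XOR 1 XOR 1 XOR 0 XOR 0 XOR 1 XOR 0 XOR 0 XOR 1 XOR 0 = 1

1


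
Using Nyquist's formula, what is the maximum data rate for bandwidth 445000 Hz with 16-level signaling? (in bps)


Rate = 2 * B * log2(M) = 2 * 445000 * 4.0 = 3560000.0

3560000.0 bps


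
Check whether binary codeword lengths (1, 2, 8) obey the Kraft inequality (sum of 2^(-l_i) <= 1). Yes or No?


Kraft sum = sum(2^(-l_i)) = 0.7539, need <= 1. Result: satisfied (a binary prefix-free code with these lengths exists)

Yes


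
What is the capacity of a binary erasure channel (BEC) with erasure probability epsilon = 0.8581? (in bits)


C = 1 - epsilon = 1 - 0.8581 = 0.1419

0.1419 bits


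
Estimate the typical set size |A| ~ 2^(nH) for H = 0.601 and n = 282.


log2|A_typical| = nH = 282 * 0.601 = 169.482, so |A_typical| ~ 2^169.482 = 1.045e+51

1.045e+51


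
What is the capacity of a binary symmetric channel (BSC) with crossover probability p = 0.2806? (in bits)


H(p) = -p*log2(p) - (1-p)*log2(1-p) = -0.2806*log2(0.2806) - 0.7194*log2(0.7194) = 0.514456 + 0.341811 = 0.8563. C = 1 - H(p) = 1 - 0.8563 = 0.1437

0.1437 bits


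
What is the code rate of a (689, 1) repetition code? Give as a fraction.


Rate = k/n = 1/689

1/689


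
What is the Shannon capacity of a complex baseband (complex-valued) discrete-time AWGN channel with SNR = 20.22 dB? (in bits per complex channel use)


SNR_linear = 10^(20.22/10) = 105.1962; C = log2(1 + SNR_linear) = log2(1 + 105.1962) = 6.7306

6.7306 bits/channel use


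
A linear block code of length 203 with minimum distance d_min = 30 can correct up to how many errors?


Correction capability = floor((d-1)/2) = floor((30-1)/2) = 14

14 errors


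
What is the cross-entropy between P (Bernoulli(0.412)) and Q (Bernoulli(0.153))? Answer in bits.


H(P,Q) = -p*log2(q) - (1-p)*log2(1-q). -0.412*log2(0.153) = 1.115859; -0.588*log2(0.847) = 0.140865. H(P,Q) = 1.115859 + 0.140865 = 1.2567

1.2567 bits


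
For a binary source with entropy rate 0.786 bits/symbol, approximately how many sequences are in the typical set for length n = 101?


log2|A_typical| = nH = 101 * 0.786 = 79.386, so |A_typical| ~ 2^79.386 = 7.899e+23

7.899e+23


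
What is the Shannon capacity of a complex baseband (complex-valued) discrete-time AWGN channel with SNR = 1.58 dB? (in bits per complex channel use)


SNR_linear = 10^(1.58/10) = 1.4388; C = log2(1 + SNR_linear) = log2(1 + 1.4388) = 1.2862

1.2862 bits/channel use


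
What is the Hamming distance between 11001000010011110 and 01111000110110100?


Count differing positions: ^ . ^ ^ . . . . ^ . . ^ . ^ . ^ . = 7 differences

7


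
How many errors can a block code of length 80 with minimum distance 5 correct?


Correction capability = floor((d-1)/2) = floor((5-1)/2) = 2

2 errors


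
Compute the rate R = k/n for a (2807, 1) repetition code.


Rate = k/n = 1/2807

1/2807


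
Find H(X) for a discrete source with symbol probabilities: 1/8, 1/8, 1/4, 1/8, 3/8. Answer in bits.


H = -sum(p_i * log2(p_i)). Terms: -(1/8)*log2(1/8) = 0.375000; -(1/8)*log2(1/8) = 0.375000; -(1/4)*log2(1/4) = 0.500000; -(1/8)*log2(1/8) = 0.375000; -(3/8)*log2(3/8) = 0.530639. H = 0.375000 + 0.375000 + 0.500000 + 0.375000 + 0.530639 = 2.1556

2.1556 bits


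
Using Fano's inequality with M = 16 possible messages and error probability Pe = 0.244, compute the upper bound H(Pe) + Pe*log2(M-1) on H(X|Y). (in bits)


H(Pe) = -Pe*log2(Pe) - (1-Pe)*log2(1-Pe) = -0.244*log2(0.244) - 0.756*log2(0.756) = 0.496551 + 0.305078 = 0.8016. Pe*log2(M-1) = 0.244*log2(15) = 0.953281. Bound = H(Pe) + Pe*log2(M-1) = 0.496551 + 0.305078 + 0.953281 = 1.7549

1.7549 bits


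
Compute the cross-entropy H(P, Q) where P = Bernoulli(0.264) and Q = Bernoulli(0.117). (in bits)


H(P,Q) = -p*log2(q) - (1-p)*log2(1-q). -0.264*log2(0.117) = 0.817191; -0.736*log2(0.883) = 0.132123. H(P,Q) = 0.817191 + 0.132123 = 0.9493

0.9493 bits


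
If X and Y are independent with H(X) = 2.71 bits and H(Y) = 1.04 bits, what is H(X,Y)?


For independent variables, H(X,Y) = H(X) + H(Y) = 2.71 + 1.04 = 3.75

3.75 bits
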